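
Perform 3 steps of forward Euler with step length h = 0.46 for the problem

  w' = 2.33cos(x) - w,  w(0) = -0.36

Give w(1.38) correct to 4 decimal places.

Euler: w_{n+1} = w_n + h·f(x_n, w_n).
x=0.000000, w=-0.360000: f=2.690000 → w ← -0.360000 + 0.46·2.690000 = 0.877400
x=0.460000, w=0.877400: f=1.210402 → w ← 0.877400 + 0.46·1.210402 = 1.434185
x=0.920000, w=1.434185: f=-0.022624 → w ← 1.434185 + 0.46·(-0.022624) = 1.423778
w(1.38) ≈ 1.4238

1.4238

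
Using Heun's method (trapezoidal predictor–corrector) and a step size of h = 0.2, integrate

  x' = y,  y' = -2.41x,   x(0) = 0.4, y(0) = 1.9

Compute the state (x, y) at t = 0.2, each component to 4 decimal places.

Heun on (x,y): k1 = f(t_n, state_n); k2 = f(t_n + h, state_n + h·k1); state_{n+1} = state_n + (h/2)·(k1 + k2).
0.000000: (0.400000, 1.900000)
  k1 = (1.900000, -0.964000)
  predictor → (0.780000, 1.707200)
  k2 = (1.707200, -1.879800)
  → (0.760720, 1.615620)
(x(0.2), y(0.2)) ≈ (0.7607, 1.6156)

0.7607, 1.6156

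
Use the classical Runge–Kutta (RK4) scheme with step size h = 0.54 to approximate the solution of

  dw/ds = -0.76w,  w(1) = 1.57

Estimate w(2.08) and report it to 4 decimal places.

RK4: k1 = f(s_n, w_n); k2 = f(s_n + h/2, w_n + (h/2)·k1); k3 = f(s_n + h/2, w_n + (h/2)·k2); k4 = f(s_n + h, w_n + h·k3); w_{n+1} = w_n + (h/6)·(k1 + 2k2 + 2k3 + k4).
s=1.000000, w=1.570000:
  k1 = f(1.000000, 1.570000) = -1.193200
  k2 = f(1.270000, 1.247836) = -0.948355
  k3 = f(1.270000, 1.313944) = -0.998597
  k4 = f(1.540000, 1.030757) = -0.783376
  w ← 1.570000 + (0.54/6)·(k1 + 2k2 + 2k3 + k4) = 1.041657
s=1.540000, w=1.041657:
  k1 = f(1.540000, 1.041657) = -0.791659
  k2 = f(1.810000, 0.827909) = -0.629211
  k3 = f(1.810000, 0.871770) = -0.662545
  k4 = f(2.080000, 0.683882) = -0.519751
  w ← 1.041657 + (0.54/6)·(k1 + 2k2 + 2k3 + k4) = 0.691114
w(2.08) ≈ 0.6911

0.6911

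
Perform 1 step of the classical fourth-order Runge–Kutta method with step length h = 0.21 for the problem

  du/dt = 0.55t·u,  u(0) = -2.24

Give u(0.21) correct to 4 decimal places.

-2.2673

RK4: k1 = f(t_n, u_n); k2 = f(t_n + h/2, u_n + (h/2)·k1); k3 = f(t_n + h/2, u_n + (h/2)·k2); k4 = f(t_n + h, u_n + h·k3); u_{n+1} = u_n + (h/6)·(k1 + 2k2 + 2k3 + k4).
t=0.000000, u=-2.240000:
  k1 = f(0.000000, -2.240000) = 0.000000
  k2 = f(0.105000, -2.240000) = -0.129360
  k3 = f(0.105000, -2.253583) = -0.130144
  k4 = f(0.210000, -2.267330) = -0.261877
  u ← -2.240000 + (0.21/6)·(k1 + 2k2 + 2k3 + k4) = -2.267331
u(0.21) ≈ -2.2673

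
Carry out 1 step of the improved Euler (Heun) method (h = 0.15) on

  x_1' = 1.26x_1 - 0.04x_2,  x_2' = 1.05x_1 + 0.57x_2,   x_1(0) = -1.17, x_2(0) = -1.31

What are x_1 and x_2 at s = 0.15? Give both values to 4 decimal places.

Heun on (x_1,x_2): k1 = f(s_n, state_n); k2 = f(s_n + h, state_n + h·k1); state_{n+1} = state_n + (h/2)·(k1 + k2).
0.000000: (-1.170000, -1.310000)
  k1 = (-1.421800, -1.975200)
  predictor → (-1.383270, -1.606280)
  k2 = (-1.678669, -2.368013)
  → (-1.402535, -1.635741)
(x_1(0.15), x_2(0.15)) ≈ (-1.4025, -1.6357)

-1.4025, -1.6357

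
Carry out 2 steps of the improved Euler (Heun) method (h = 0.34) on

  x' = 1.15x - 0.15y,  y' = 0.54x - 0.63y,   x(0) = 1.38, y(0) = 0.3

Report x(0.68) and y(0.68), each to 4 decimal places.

2.8997, 0.8157

Heun on (x,y): k1 = f(t_n, state_n); k2 = f(t_n + h, state_n + h·k1); state_{n+1} = state_n + (h/2)·(k1 + k2).
0.000000: (1.380000, 0.300000)
  k1 = (1.542000, 0.556200)
  predictor → (1.904280, 0.489108)
  k2 = (2.116556, 0.720173)
  → (2.001954, 0.516983)
0.340000: (2.001954, 0.516983)
  k1 = (2.224700, 0.755356)
  predictor → (2.758353, 0.773804)
  k2 = (3.056035, 1.002014)
  → (2.899679, 0.815736)
(x(0.68), y(0.68)) ≈ (2.8997, 0.8157)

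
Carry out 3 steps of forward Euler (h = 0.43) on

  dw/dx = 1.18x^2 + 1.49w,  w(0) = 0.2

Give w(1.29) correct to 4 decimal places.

Euler: w_{n+1} = w_n + h·f(x_n, w_n).
x=0.000000, w=0.200000: f=0.298000 → w ← 0.200000 + 0.43·0.298000 = 0.328140
x=0.430000, w=0.328140: f=0.707111 → w ← 0.328140 + 0.43·0.707111 = 0.632198
x=0.860000, w=0.632198: f=1.814702 → w ← 0.632198 + 0.43·1.814702 = 1.412520
w(1.29) ≈ 1.4125

1.4125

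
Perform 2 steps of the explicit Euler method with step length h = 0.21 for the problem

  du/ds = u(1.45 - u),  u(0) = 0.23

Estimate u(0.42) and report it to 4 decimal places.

Euler: u_{n+1} = u_n + h·f(s_n, u_n).
s=0.000000, u=0.230000: f=0.280600 → u ← 0.230000 + 0.21·0.280600 = 0.288926
s=0.210000, u=0.288926: f=0.335464 → u ← 0.288926 + 0.21·0.335464 = 0.359374
u(0.42) ≈ 0.3594

0.3594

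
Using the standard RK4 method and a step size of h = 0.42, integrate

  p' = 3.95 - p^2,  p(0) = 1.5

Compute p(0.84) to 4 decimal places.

RK4: k1 = f(x_n, p_n); k2 = f(x_n + h/2, p_n + (h/2)·k1); k3 = f(x_n + h/2, p_n + (h/2)·k2); k4 = f(x_n + h, p_n + h·k3); p_{n+1} = p_n + (h/6)·(k1 + 2k2 + 2k3 + k4).
x=0.000000, p=1.500000:
  k1 = f(0.000000, 1.500000) = 1.700000
  k2 = f(0.210000, 1.857000) = 0.501551
  k3 = f(0.210000, 1.605326) = 1.372929
  k4 = f(0.420000, 2.076630) = -0.362394
  p ← 1.500000 + (0.42/6)·(k1 + 2k2 + 2k3 + k4) = 1.856060
x=0.420000, p=1.856060:
  k1 = f(0.420000, 1.856060) = 0.505042
  k2 = f(0.630000, 1.962119) = 0.100091
  k3 = f(0.630000, 1.877079) = 0.426575
  k4 = f(0.840000, 2.035221) = -0.192126
  p ← 1.856060 + (0.42/6)·(k1 + 2k2 + 2k3 + k4) = 1.951697
p(0.84) ≈ 1.9517

1.9517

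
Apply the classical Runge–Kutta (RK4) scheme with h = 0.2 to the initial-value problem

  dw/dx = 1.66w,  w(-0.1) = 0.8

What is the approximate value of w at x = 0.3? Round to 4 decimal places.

1.5540

RK4: k1 = f(x_n, w_n); k2 = f(x_n + h/2, w_n + (h/2)·k1); k3 = f(x_n + h/2, w_n + (h/2)·k2); k4 = f(x_n + h, w_n + h·k3); w_{n+1} = w_n + (h/6)·(k1 + 2k2 + 2k3 + k4).
x=-0.100000, w=0.800000:
  k1 = f(-0.100000, 0.800000) = 1.328000
  k2 = f(0.000000, 0.932800) = 1.548448
  k3 = f(0.000000, 0.954845) = 1.585042
  k4 = f(0.100000, 1.117008) = 1.854234
  w ← 0.800000 + (0.2/6)·(k1 + 2k2 + 2k3 + k4) = 1.114974
x=0.100000, w=1.114974:
  k1 = f(0.100000, 1.114974) = 1.850857
  k2 = f(0.200000, 1.300059) = 2.158099
  k3 = f(0.200000, 1.330784) = 2.209101
  k4 = f(0.300000, 1.556794) = 2.584278
  w ← 1.114974 + (0.2/6)·(k1 + 2k2 + 2k3 + k4) = 1.553958
w(0.3) ≈ 1.5540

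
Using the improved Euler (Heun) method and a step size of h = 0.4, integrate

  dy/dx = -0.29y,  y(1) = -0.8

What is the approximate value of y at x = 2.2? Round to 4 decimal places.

Heun: k1 = f(x_n, y_n); k2 = f(x_n + h, y_n + h·k1); y_{n+1} = y_n + (h/2)·(k1 + k2).
x=1.000000, y=-0.800000:
  k1 = f(1.000000, -0.800000) = 0.232000
  k2 = f(1.400000, -0.707200) = 0.205088
  y ← -0.800000 + (0.4/2)·(0.232000 + 0.205088) = -0.712582
x=1.400000, y=-0.712582:
  k1 = f(1.400000, -0.712582) = 0.206649
  k2 = f(1.800000, -0.629923) = 0.182678
  y ← -0.712582 + (0.4/2)·(0.206649 + 0.182678) = -0.634717
x=1.800000, y=-0.634717:
  k1 = f(1.800000, -0.634717) = 0.184068
  k2 = f(2.200000, -0.561090) = 0.162716
  y ← -0.634717 + (0.4/2)·(0.184068 + 0.162716) = -0.565360
y(2.2) ≈ -0.5654

-0.5654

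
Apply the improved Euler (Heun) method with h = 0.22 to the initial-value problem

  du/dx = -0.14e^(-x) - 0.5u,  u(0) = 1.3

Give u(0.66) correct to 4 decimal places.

Heun: k1 = f(x_n, u_n); k2 = f(x_n + h, u_n + h·k1); u_{n+1} = u_n + (h/2)·(k1 + k2).
x=0.000000, u=1.300000:
  k1 = f(0.000000, 1.300000) = -0.790000
  k2 = f(0.220000, 1.126200) = -0.675453
  u ← 1.300000 + (0.22/2)·(-0.790000 + (-0.675453)) = 1.138800
x=0.220000, u=1.138800:
  k1 = f(0.220000, 1.138800) = -0.681753
  k2 = f(0.440000, 0.988815) = -0.584572
  u ← 1.138800 + (0.22/2)·(-0.681753 + (-0.584572)) = 0.999504
x=0.440000, u=0.999504:
  k1 = f(0.440000, 0.999504) = -0.589917
  k2 = f(0.660000, 0.869723) = -0.507221
  u ← 0.999504 + (0.22/2)·(-0.589917 + (-0.507221)) = 0.878819
u(0.66) ≈ 0.8788

0.8788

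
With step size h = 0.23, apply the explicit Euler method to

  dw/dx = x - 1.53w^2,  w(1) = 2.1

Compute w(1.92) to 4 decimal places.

Euler: w_{n+1} = w_n + h·f(x_n, w_n).
x=1.000000, w=2.100000: f=-5.747300 → w ← 2.100000 + 0.23·(-5.747300) = 0.778121
x=1.230000, w=0.778121: f=0.303627 → w ← 0.778121 + 0.23·0.303627 = 0.847955
x=1.460000, w=0.847955: f=0.359887 → w ← 0.847955 + 0.23·0.359887 = 0.930729
x=1.690000, w=0.930729: f=0.364627 → w ← 0.930729 + 0.23·0.364627 = 1.014593
w(1.92) ≈ 1.0146

1.0146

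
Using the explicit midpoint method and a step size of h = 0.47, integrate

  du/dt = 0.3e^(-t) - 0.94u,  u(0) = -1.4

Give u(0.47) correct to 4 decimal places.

-0.8378

Midpoint: k1 = f(t_n, u_n); k2 = f(t_n + h/2, u_n + (h/2)·k1); u_{n+1} = u_n + h·k2.
t=0.000000, u=-1.400000:
  k1 = f(0.000000, -1.400000) = 1.616000
  k2 = f(0.235000, -1.020240) = 1.196197
  u ← -1.400000 + 0.47·1.196197 = -0.837787
u(0.47) ≈ -0.8378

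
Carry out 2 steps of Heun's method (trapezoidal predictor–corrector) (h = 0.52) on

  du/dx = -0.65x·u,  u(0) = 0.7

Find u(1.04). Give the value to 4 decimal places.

0.4899

Heun: k1 = f(x_n, u_n); k2 = f(x_n + h, u_n + h·k1); u_{n+1} = u_n + (h/2)·(k1 + k2).
x=0.000000, u=0.700000:
  k1 = f(0.000000, 0.700000) = 0.000000
  k2 = f(0.520000, 0.700000) = -0.236600
  u ← 0.700000 + (0.52/2)·(0.000000 + (-0.236600)) = 0.638484
x=0.520000, u=0.638484:
  k1 = f(0.520000, 0.638484) = -0.215808
  k2 = f(1.040000, 0.526264) = -0.355754
  u ← 0.638484 + (0.52/2)·(-0.215808 + (-0.355754)) = 0.489878
u(1.04) ≈ 0.4899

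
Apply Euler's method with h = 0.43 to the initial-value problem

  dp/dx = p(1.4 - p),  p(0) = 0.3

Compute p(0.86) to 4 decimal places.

0.6240

Euler: p_{n+1} = p_n + h·f(x_n, p_n).
x=0.000000, p=0.300000: f=0.330000 → p ← 0.300000 + 0.43·0.330000 = 0.441900
x=0.430000, p=0.441900: f=0.423384 → p ← 0.441900 + 0.43·0.423384 = 0.623955
p(0.86) ≈ 0.6240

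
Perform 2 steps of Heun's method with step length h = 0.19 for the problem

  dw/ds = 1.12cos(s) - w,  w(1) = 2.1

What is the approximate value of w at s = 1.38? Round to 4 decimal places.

1.5634

Heun: k1 = f(s_n, w_n); k2 = f(s_n + h, w_n + h·k1); w_{n+1} = w_n + (h/2)·(k1 + k2).
s=1.000000, w=2.100000:
  k1 = f(1.000000, 2.100000) = -1.494861
  k2 = f(1.190000, 1.815976) = -1.399717
  w ← 2.100000 + (0.19/2)·(-1.494861 + (-1.399717)) = 1.825015
s=1.190000, w=1.825015:
  k1 = f(1.190000, 1.825015) = -1.408756
  k2 = f(1.380000, 1.557351) = -1.344954
  w ← 1.825015 + (0.19/2)·(-1.408756 + (-1.344954)) = 1.563413
w(1.38) ≈ 1.5634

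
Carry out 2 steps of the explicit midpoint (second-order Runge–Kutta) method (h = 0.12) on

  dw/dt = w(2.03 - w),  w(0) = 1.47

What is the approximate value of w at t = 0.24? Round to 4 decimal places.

Midpoint: k1 = f(t_n, w_n); k2 = f(t_n + h/2, w_n + (h/2)·k1); w_{n+1} = w_n + h·k2.
t=0.000000, w=1.470000:
  k1 = f(0.000000, 1.470000) = 0.823200
  k2 = f(0.060000, 1.519392) = 0.775814
  w ← 1.470000 + 0.12·0.775814 = 1.563098
t=0.120000, w=1.563098:
  k1 = f(0.120000, 1.563098) = 0.729814
  k2 = f(0.180000, 1.606886) = 0.679895
  w ← 1.563098 + 0.12·0.679895 = 1.644685
w(0.24) ≈ 1.6447

1.6447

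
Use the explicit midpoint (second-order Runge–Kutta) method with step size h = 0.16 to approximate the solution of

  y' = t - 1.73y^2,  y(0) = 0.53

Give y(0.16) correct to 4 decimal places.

Midpoint: k1 = f(t_n, y_n); k2 = f(t_n + h/2, y_n + (h/2)·k1); y_{n+1} = y_n + h·k2.
t=0.000000, y=0.530000:
  k1 = f(0.000000, 0.530000) = -0.485957
  k2 = f(0.080000, 0.491123) = -0.337280
  y ← 0.530000 + 0.16·(-0.337280) = 0.476035
y(0.16) ≈ 0.4760

0.4760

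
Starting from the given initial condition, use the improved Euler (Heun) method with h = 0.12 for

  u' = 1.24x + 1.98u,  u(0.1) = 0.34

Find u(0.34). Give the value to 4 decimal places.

Heun: k1 = f(x_n, u_n); k2 = f(x_n + h, u_n + h·k1); u_{n+1} = u_n + (h/2)·(k1 + k2).
x=0.100000, u=0.340000:
  k1 = f(0.100000, 0.340000) = 0.797200
  k2 = f(0.220000, 0.435664) = 1.135415
  u ← 0.340000 + (0.12/2)·(0.797200 + 1.135415) = 0.455957
x=0.220000, u=0.455957:
  k1 = f(0.220000, 0.455957) = 1.175595
  k2 = f(0.340000, 0.597028) = 1.603716
  u ← 0.455957 + (0.12/2)·(1.175595 + 1.603716) = 0.622716
u(0.34) ≈ 0.6227

0.6227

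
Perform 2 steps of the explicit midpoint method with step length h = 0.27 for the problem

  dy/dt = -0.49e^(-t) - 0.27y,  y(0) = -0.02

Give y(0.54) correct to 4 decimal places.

Midpoint: k1 = f(t_n, y_n); k2 = f(t_n + h/2, y_n + (h/2)·k1); y_{n+1} = y_n + h·k2.
t=0.000000, y=-0.020000:
  k1 = f(0.000000, -0.020000) = -0.484600
  k2 = f(0.135000, -0.085421) = -0.405057
  y ← -0.020000 + 0.27·(-0.405057) = -0.129365
t=0.270000, y=-0.129365:
  k1 = f(0.270000, -0.129365) = -0.339127
  k2 = f(0.405000, -0.175148) = -0.279529
  y ← -0.129365 + 0.27·(-0.279529) = -0.204838
y(0.54) ≈ -0.2048

-0.2048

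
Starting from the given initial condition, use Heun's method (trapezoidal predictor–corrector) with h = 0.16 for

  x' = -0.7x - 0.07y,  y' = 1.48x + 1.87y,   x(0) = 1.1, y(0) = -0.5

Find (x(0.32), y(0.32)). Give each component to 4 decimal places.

Heun on (x,y): k1 = f(t_n, state_n); k2 = f(t_n + h, state_n + h·k1); state_{n+1} = state_n + (h/2)·(k1 + k2).
0.000000: (1.100000, -0.500000)
  k1 = (-0.735000, 0.693000)
  predictor → (0.982400, -0.389120)
  k2 = (-0.660442, 0.726298)
  → (0.988365, -0.386456)
0.160000: (0.988365, -0.386456)
  k1 = (-0.664803, 0.740107)
  predictor → (0.881996, -0.268039)
  k2 = (-0.598635, 0.804121)
  → (0.887290, -0.262918)
(x(0.32), y(0.32)) ≈ (0.8873, -0.2629)

0.8873, -0.2629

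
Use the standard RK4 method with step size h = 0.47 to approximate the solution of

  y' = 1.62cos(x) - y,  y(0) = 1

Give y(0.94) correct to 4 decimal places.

RK4: k1 = f(x_n, y_n); k2 = f(x_n + h/2, y_n + (h/2)·k1); k3 = f(x_n + h/2, y_n + (h/2)·k2); k4 = f(x_n + h, y_n + h·k3); y_{n+1} = y_n + (h/6)·(k1 + 2k2 + 2k3 + k4).
x=0.000000, y=1.000000:
  k1 = f(0.000000, 1.000000) = 0.620000
  k2 = f(0.235000, 1.145700) = 0.429773
  k3 = f(0.235000, 1.100997) = 0.474477
  k4 = f(0.470000, 1.223004) = 0.221337
  y ← 1.000000 + (0.47/6)·(k1 + 2k2 + 2k3 + k4) = 1.207571
x=0.470000, y=1.207571:
  k1 = f(0.470000, 1.207571) = 0.236770
  k2 = f(0.705000, 1.263211) = -0.029401
  k3 = f(0.705000, 1.200661) = 0.033149
  k4 = f(0.940000, 1.223151) = -0.267694
  y ← 1.207571 + (0.47/6)·(k1 + 2k2 + 2k3 + k4) = 1.205735
y(0.94) ≈ 1.2057

1.2057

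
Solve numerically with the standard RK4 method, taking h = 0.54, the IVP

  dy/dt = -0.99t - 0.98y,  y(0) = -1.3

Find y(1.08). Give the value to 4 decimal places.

-0.8699

RK4: k1 = f(t_n, y_n); k2 = f(t_n + h/2, y_n + (h/2)·k1); k3 = f(t_n + h/2, y_n + (h/2)·k2); k4 = f(t_n + h, y_n + h·k3); y_{n+1} = y_n + (h/6)·(k1 + 2k2 + 2k3 + k4).
t=0.000000, y=-1.300000:
  k1 = f(0.000000, -1.300000) = 1.274000
  k2 = f(0.270000, -0.956020) = 0.669600
  k3 = f(0.270000, -1.119208) = 0.829524
  k4 = f(0.540000, -0.852057) = 0.300416
  y ← -1.300000 + (0.54/6)·(k1 + 2k2 + 2k3 + k4) = -0.888460
t=0.540000, y=-0.888460:
  k1 = f(0.540000, -0.888460) = 0.336091
  k2 = f(0.810000, -0.797716) = -0.020139
  k3 = f(0.810000, -0.893898) = 0.074120
  k4 = f(1.080000, -0.848436) = -0.237733
  y ← -0.888460 + (0.54/6)·(k1 + 2k2 + 2k3 + k4) = -0.869891
y(1.08) ≈ -0.8699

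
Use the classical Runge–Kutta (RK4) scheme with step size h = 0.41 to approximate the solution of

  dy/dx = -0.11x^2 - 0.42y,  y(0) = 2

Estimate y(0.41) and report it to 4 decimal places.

RK4: k1 = f(x_n, y_n); k2 = f(x_n + h/2, y_n + (h/2)·k1); k3 = f(x_n + h/2, y_n + (h/2)·k2); k4 = f(x_n + h, y_n + h·k3); y_{n+1} = y_n + (h/6)·(k1 + 2k2 + 2k3 + k4).
x=0.000000, y=2.000000:
  k1 = f(0.000000, 2.000000) = -0.840000
  k2 = f(0.205000, 1.827800) = -0.772299
  k3 = f(0.205000, 1.841679) = -0.778128
  k4 = f(0.410000, 1.680968) = -0.724497
  y ← 2.000000 + (0.41/6)·(k1 + 2k2 + 2k3 + k4) = 1.681201
y(0.41) ≈ 1.6812

1.6812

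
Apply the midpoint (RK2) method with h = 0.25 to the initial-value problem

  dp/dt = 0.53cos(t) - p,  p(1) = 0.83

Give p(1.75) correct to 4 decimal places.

0.4329

Midpoint: k1 = f(t_n, p_n); k2 = f(t_n + h/2, p_n + (h/2)·k1); p_{n+1} = p_n + h·k2.
t=1.000000, p=0.830000:
  k1 = f(1.000000, 0.830000) = -0.543640
  k2 = f(1.125000, 0.762045) = -0.533521
  p ← 0.830000 + 0.25·(-0.533521) = 0.696620
t=1.250000, p=0.696620:
  k1 = f(1.250000, 0.696620) = -0.529499
  k2 = f(1.375000, 0.630432) = -0.527322
  p ← 0.696620 + 0.25·(-0.527322) = 0.564789
t=1.500000, p=0.564789:
  k1 = f(1.500000, 0.564789) = -0.527298
  k2 = f(1.625000, 0.498877) = -0.527591
  p ← 0.564789 + 0.25·(-0.527591) = 0.432891
p(1.75) ≈ 0.4329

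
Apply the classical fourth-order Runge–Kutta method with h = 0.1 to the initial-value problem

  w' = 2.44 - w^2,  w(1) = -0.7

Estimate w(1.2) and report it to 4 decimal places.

RK4: k1 = f(x_n, w_n); k2 = f(x_n + h/2, w_n + (h/2)·k1); k3 = f(x_n + h/2, w_n + (h/2)·k2); k4 = f(x_n + h, w_n + h·k3); w_{n+1} = w_n + (h/6)·(k1 + 2k2 + 2k3 + k4).
x=1.000000, w=-0.700000:
  k1 = f(1.000000, -0.700000) = 1.950000
  k2 = f(1.050000, -0.602500) = 2.076994
  k3 = f(1.050000, -0.596150) = 2.084605
  k4 = f(1.100000, -0.491540) = 2.198389
  w ← -0.700000 + (0.1/6)·(k1 + 2k2 + 2k3 + k4) = -0.492140
x=1.100000, w=-0.492140:
  k1 = f(1.100000, -0.492140) = 2.197798
  k2 = f(1.150000, -0.382250) = 2.293885
  k3 = f(1.150000, -0.377446) = 2.297535
  k4 = f(1.200000, -0.262387) = 2.371153
  w ← -0.492140 + (0.1/6)·(k1 + 2k2 + 2k3 + k4) = -0.262944
w(1.2) ≈ -0.2629

-0.2629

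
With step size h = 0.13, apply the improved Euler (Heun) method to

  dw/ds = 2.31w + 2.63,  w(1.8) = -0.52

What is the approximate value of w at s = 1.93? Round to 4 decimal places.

Heun: k1 = f(s_n, w_n); k2 = f(s_n + h, w_n + h·k1); w_{n+1} = w_n + (h/2)·(k1 + k2).
s=1.800000, w=-0.520000:
  k1 = f(1.800000, -0.520000) = 1.428800
  k2 = f(1.930000, -0.334256) = 1.857869
  w ← -0.520000 + (0.13/2)·(1.428800 + 1.857869) = -0.306367
w(1.93) ≈ -0.3064

-0.3064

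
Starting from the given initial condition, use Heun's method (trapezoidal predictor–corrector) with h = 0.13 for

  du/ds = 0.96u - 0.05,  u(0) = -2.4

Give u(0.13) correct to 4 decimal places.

-2.7251

Heun: k1 = f(s_n, u_n); k2 = f(s_n + h, u_n + h·k1); u_{n+1} = u_n + (h/2)·(k1 + k2).
s=0.000000, u=-2.400000:
  k1 = f(0.000000, -2.400000) = -2.354000
  k2 = f(0.130000, -2.706020) = -2.647779
  u ← -2.400000 + (0.13/2)·(-2.354000 + (-2.647779)) = -2.725116
u(0.13) ≈ -2.7251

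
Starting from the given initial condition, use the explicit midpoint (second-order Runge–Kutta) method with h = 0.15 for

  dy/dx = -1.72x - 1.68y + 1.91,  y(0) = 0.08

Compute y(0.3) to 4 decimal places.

0.4260

Midpoint: k1 = f(x_n, y_n); k2 = f(x_n + h/2, y_n + (h/2)·k1); y_{n+1} = y_n + h·k2.
x=0.000000, y=0.080000:
  k1 = f(0.000000, 0.080000) = 1.775600
  k2 = f(0.075000, 0.213170) = 1.422874
  y ← 0.080000 + 0.15·1.422874 = 0.293431
x=0.150000, y=0.293431:
  k1 = f(0.150000, 0.293431) = 1.159036
  k2 = f(0.225000, 0.380359) = 0.883997
  y ← 0.293431 + 0.15·0.883997 = 0.426031
y(0.3) ≈ 0.4260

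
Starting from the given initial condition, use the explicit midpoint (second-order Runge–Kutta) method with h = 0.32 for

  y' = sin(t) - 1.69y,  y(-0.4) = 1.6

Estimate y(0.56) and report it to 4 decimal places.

0.4633

Midpoint: k1 = f(t_n, y_n); k2 = f(t_n + h/2, y_n + (h/2)·k1); y_{n+1} = y_n + h·k2.
t=-0.400000, y=1.600000:
  k1 = f(-0.400000, 1.600000) = -3.093418
  k2 = f(-0.240000, 1.105053) = -2.105242
  y ← 1.600000 + 0.32·(-2.105242) = 0.926322
t=-0.080000, y=0.926322:
  k1 = f(-0.080000, 0.926322) = -1.645400
  k2 = f(0.080000, 0.663059) = -1.040654
  y ← 0.926322 + 0.32·(-1.040654) = 0.593313
t=0.240000, y=0.593313:
  k1 = f(0.240000, 0.593313) = -0.764997
  k2 = f(0.400000, 0.470914) = -0.406426
  y ← 0.593313 + 0.32·(-0.406426) = 0.463257
y(0.56) ≈ 0.4633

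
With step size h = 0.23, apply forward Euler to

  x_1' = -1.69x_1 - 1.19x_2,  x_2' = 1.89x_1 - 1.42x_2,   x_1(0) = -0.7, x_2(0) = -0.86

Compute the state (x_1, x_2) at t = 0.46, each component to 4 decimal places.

0.1241, -0.6786

Euler on (x_1,x_2): x_1_{n+1} = x_1_n + h·x_1', x_2_{n+1} = x_2_n + h·x_2'.
0.000000: (-0.700000, -0.860000); f=(2.206400, -0.101800) → (-0.192528, -0.883414)
0.230000: (-0.192528, -0.883414); f=(1.376635, 0.890570) → (0.124098, -0.678583)
(x_1(0.46), x_2(0.46)) ≈ (0.1241, -0.6786)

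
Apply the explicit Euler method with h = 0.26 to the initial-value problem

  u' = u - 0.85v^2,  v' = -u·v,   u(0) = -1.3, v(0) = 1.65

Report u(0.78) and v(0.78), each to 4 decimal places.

-7.6098, 7.0347

Euler on (u,v): u_{n+1} = u_n + h·u', v_{n+1} = v_n + h·v'.
0.000000: (-1.300000, 1.650000); f=(-3.614125, 2.145000) → (-2.239673, 2.207700)
0.260000: (-2.239673, 2.207700); f=(-6.382521, 4.944525) → (-3.899128, 3.493276)
0.520000: (-3.899128, 3.493276); f=(-14.271661, 13.620732) → (-7.609760, 7.034667)
(u(0.78), v(0.78)) ≈ (-7.6098, 7.0347)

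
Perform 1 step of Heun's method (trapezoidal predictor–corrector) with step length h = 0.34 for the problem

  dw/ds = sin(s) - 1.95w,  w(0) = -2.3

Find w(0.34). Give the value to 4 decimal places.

Heun: k1 = f(s_n, w_n); k2 = f(s_n + h, w_n + h·k1); w_{n+1} = w_n + (h/2)·(k1 + k2).
s=0.000000, w=-2.300000:
  k1 = f(0.000000, -2.300000) = 4.485000
  k2 = f(0.340000, -0.775100) = 1.844932
  w ← -2.300000 + (0.34/2)·(4.485000 + 1.844932) = -1.223912
w(0.34) ≈ -1.2239

-1.2239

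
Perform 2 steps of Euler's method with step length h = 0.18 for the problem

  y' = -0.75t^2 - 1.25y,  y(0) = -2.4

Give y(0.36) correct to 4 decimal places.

Euler: y_{n+1} = y_n + h·f(t_n, y_n).
t=0.000000, y=-2.400000: f=3.000000 → y ← -2.400000 + 0.18·3.000000 = -1.860000
t=0.180000, y=-1.860000: f=2.300700 → y ← -1.860000 + 0.18·2.300700 = -1.445874
y(0.36) ≈ -1.4459

-1.4459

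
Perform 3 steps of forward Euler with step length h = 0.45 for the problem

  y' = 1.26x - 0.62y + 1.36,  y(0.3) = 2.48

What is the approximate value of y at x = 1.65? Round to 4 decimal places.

3.3763

Euler: y_{n+1} = y_n + h·f(x_n, y_n).
x=0.300000, y=2.480000: f=0.200400 → y ← 2.480000 + 0.45·0.200400 = 2.570180
x=0.750000, y=2.570180: f=0.711488 → y ← 2.570180 + 0.45·0.711488 = 2.890350
x=1.200000, y=2.890350: f=1.079983 → y ← 2.890350 + 0.45·1.079983 = 3.376342
y(1.65) ≈ 3.3763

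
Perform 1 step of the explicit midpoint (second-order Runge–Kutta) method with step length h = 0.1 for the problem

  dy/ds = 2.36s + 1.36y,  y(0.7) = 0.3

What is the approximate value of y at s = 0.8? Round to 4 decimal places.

Midpoint: k1 = f(s_n, y_n); k2 = f(s_n + h/2, y_n + (h/2)·k1); y_{n+1} = y_n + h·k2.
s=0.700000, y=0.300000:
  k1 = f(0.700000, 0.300000) = 2.060000
  k2 = f(0.750000, 0.403000) = 2.318080
  y ← 0.300000 + 0.1·2.318080 = 0.531808
y(0.8) ≈ 0.5318

0.5318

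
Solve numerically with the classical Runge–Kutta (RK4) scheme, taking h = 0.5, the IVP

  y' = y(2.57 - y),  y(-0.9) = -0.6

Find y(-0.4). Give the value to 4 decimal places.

-4.5896

RK4: k1 = f(x_n, y_n); k2 = f(x_n + h/2, y_n + (h/2)·k1); k3 = f(x_n + h/2, y_n + (h/2)·k2); k4 = f(x_n + h, y_n + h·k3); y_{n+1} = y_n + (h/6)·(k1 + 2k2 + 2k3 + k4).
x=-0.900000, y=-0.600000:
  k1 = f(-0.900000, -0.600000) = -1.902000
  k2 = f(-0.650000, -1.075500) = -3.920735
  k3 = f(-0.650000, -1.580184) = -6.558053
  k4 = f(-0.400000, -3.879027) = -25.015946
  y ← -0.600000 + (0.5/6)·(k1 + 2k2 + 2k3 + k4) = -4.589627
y(-0.4) ≈ -4.5896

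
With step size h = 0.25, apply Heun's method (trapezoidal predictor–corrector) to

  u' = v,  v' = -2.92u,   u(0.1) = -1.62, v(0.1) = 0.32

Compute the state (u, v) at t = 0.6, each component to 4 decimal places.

Heun on (u,v): k1 = f(t_n, state_n); k2 = f(t_n + h, state_n + h·k1); state_{n+1} = state_n + (h/2)·(k1 + k2).
0.100000: (-1.620000, 0.320000)
  k1 = (0.320000, 4.730400)
  predictor → (-1.540000, 1.502600)
  k2 = (1.502600, 4.496800)
  → (-1.392175, 1.473400)
0.350000: (-1.392175, 1.473400)
  k1 = (1.473400, 4.065151)
  predictor → (-1.023825, 2.489688)
  k2 = (2.489688, 2.989569)
  → (-0.896789, 2.355240)
(u(0.6), v(0.6)) ≈ (-0.8968, 2.3552)

-0.8968, 2.3552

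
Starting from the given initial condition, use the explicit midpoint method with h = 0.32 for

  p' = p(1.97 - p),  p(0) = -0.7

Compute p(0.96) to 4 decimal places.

Midpoint: k1 = f(x_n, p_n); k2 = f(x_n + h/2, p_n + (h/2)·k1); p_{n+1} = p_n + h·k2.
x=0.000000, p=-0.700000:
  k1 = f(0.000000, -0.700000) = -1.869000
  k2 = f(0.160000, -0.999040) = -2.966190
  p ← -0.700000 + 0.32·(-2.966190) = -1.649181
x=0.320000, p=-1.649181:
  k1 = f(0.320000, -1.649181) = -5.968683
  k2 = f(0.480000, -2.604170) = -11.911916
  p ← -1.649181 + 0.32·(-11.911916) = -5.460994
x=0.640000, p=-5.460994:
  k1 = f(0.640000, -5.460994) = -40.580612
  k2 = f(0.800000, -11.953892) = -166.444699
  p ← -5.460994 + 0.32·(-166.444699) = -58.723298
p(0.96) ≈ -58.7233

-58.7233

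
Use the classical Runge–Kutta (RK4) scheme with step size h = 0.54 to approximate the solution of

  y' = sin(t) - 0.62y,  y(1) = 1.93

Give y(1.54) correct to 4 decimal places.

1.8159

RK4: k1 = f(t_n, y_n); k2 = f(t_n + h/2, y_n + (h/2)·k1); k3 = f(t_n + h/2, y_n + (h/2)·k2); k4 = f(t_n + h, y_n + h·k3); y_{n+1} = y_n + (h/6)·(k1 + 2k2 + 2k3 + k4).
t=1.000000, y=1.930000:
  k1 = f(1.000000, 1.930000) = -0.355129
  k2 = f(1.270000, 1.834115) = -0.182051
  k3 = f(1.270000, 1.880846) = -0.211024
  k4 = f(1.540000, 1.816047) = -0.126423
  y ← 1.930000 + (0.54/6)·(k1 + 2k2 + 2k3 + k4) = 1.815907
y(1.54) ≈ 1.8159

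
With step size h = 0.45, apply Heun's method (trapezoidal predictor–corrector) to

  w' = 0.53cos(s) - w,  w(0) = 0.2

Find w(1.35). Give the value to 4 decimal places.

0.2822

Heun: k1 = f(s_n, w_n); k2 = f(s_n + h, w_n + h·k1); w_{n+1} = w_n + (h/2)·(k1 + k2).
s=0.000000, w=0.200000:
  k1 = f(0.000000, 0.200000) = 0.330000
  k2 = f(0.450000, 0.348500) = 0.128737
  w ← 0.200000 + (0.45/2)·(0.330000 + 0.128737) = 0.303216
s=0.450000, w=0.303216:
  k1 = f(0.450000, 0.303216) = 0.174021
  k2 = f(0.900000, 0.381525) = -0.052072
  w ← 0.303216 + (0.45/2)·(0.174021 + (-0.052072)) = 0.330654
s=0.900000, w=0.330654:
  k1 = f(0.900000, 0.330654) = -0.001201
  k2 = f(1.350000, 0.330114) = -0.214040
  w ← 0.330654 + (0.45/2)·(-0.001201 + (-0.214040)) = 0.282225
w(1.35) ≈ 0.2822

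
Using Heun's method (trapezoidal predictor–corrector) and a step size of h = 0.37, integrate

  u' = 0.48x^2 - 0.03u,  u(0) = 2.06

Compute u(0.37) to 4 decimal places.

2.0494

Heun: k1 = f(x_n, u_n); k2 = f(x_n + h, u_n + h·k1); u_{n+1} = u_n + (h/2)·(k1 + k2).
x=0.000000, u=2.060000:
  k1 = f(0.000000, 2.060000) = -0.061800
  k2 = f(0.370000, 2.037134) = 0.004598
  u ← 2.060000 + (0.37/2)·(-0.061800 + 0.004598) = 2.049418
u(0.37) ≈ 2.0494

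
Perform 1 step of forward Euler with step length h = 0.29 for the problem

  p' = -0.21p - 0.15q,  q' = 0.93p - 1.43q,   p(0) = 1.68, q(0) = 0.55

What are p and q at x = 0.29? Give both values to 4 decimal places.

Euler on (p,q): p_{n+1} = p_n + h·p', q_{n+1} = q_n + h·q'.
0.000000: (1.680000, 0.550000); f=(-0.435300, 0.775900) → (1.553763, 0.775011)
(p(0.29), q(0.29)) ≈ (1.5538, 0.7750)

1.5538, 0.7750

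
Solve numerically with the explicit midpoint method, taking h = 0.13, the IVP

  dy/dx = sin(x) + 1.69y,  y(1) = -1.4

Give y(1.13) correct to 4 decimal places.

-1.6156

Midpoint: k1 = f(x_n, y_n); k2 = f(x_n + h/2, y_n + (h/2)·k1); y_{n+1} = y_n + h·k2.
x=1.000000, y=-1.400000:
  k1 = f(1.000000, -1.400000) = -1.524529
  k2 = f(1.065000, -1.499094) = -1.658681
  y ← -1.400000 + 0.13·(-1.658681) = -1.615628
y(1.13) ≈ -1.6156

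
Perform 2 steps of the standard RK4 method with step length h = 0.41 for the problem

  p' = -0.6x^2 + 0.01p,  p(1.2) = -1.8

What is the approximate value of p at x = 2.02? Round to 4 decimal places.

-3.1222

RK4: k1 = f(x_n, p_n); k2 = f(x_n + h/2, p_n + (h/2)·k1); k3 = f(x_n + h/2, p_n + (h/2)·k2); k4 = f(x_n + h, p_n + h·k3); p_{n+1} = p_n + (h/6)·(k1 + 2k2 + 2k3 + k4).
x=1.200000, p=-1.800000:
  k1 = f(1.200000, -1.800000) = -0.882000
  k2 = f(1.405000, -1.980810) = -1.204223
  k3 = f(1.405000, -2.046866) = -1.204884
  k4 = f(1.610000, -2.294002) = -1.578200
  p ← -1.800000 + (0.41/6)·(k1 + 2k2 + 2k3 + k4) = -2.297358
x=1.610000, p=-2.297358:
  k1 = f(1.610000, -2.297358) = -1.578234
  k2 = f(1.815000, -2.620896) = -2.002744
  k3 = f(1.815000, -2.707921) = -2.003614
  k4 = f(2.020000, -3.118840) = -2.479428
  p ← -2.297358 + (0.41/6)·(k1 + 2k2 + 2k3 + k4) = -3.122167
p(2.02) ≈ -3.1222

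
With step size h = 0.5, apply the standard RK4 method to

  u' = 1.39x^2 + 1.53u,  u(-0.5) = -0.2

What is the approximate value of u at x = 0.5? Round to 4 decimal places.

RK4: k1 = f(x_n, u_n); k2 = f(x_n + h/2, u_n + (h/2)·k1); k3 = f(x_n + h/2, u_n + (h/2)·k2); k4 = f(x_n + h, u_n + h·k3); u_{n+1} = u_n + (h/6)·(k1 + 2k2 + 2k3 + k4).
x=-0.500000, u=-0.200000:
  k1 = f(-0.500000, -0.200000) = 0.041500
  k2 = f(-0.250000, -0.189625) = -0.203251
  k3 = f(-0.250000, -0.250813) = -0.296869
  k4 = f(0.000000, -0.348434) = -0.533104
  u ← -0.200000 + (0.5/6)·(k1 + 2k2 + 2k3 + k4) = -0.324320
x=0.000000, u=-0.324320:
  k1 = f(0.000000, -0.324320) = -0.496210
  k2 = f(0.250000, -0.448373) = -0.599136
  k3 = f(0.250000, -0.474104) = -0.638504
  k4 = f(0.500000, -0.643573) = -0.637166
  u ← -0.324320 + (0.5/6)·(k1 + 2k2 + 2k3 + k4) = -0.625042
u(0.5) ≈ -0.6250

-0.6250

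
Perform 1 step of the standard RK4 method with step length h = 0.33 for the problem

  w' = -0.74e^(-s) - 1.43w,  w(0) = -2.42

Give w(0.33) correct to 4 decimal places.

RK4: k1 = f(s_n, w_n); k2 = f(s_n + h/2, w_n + (h/2)·k1); k3 = f(s_n + h/2, w_n + (h/2)·k2); k4 = f(s_n + h, w_n + h·k3); w_{n+1} = w_n + (h/6)·(k1 + 2k2 + 2k3 + k4).
s=0.000000, w=-2.420000:
  k1 = f(0.000000, -2.420000) = 2.720600
  k2 = f(0.165000, -1.971101) = 2.191233
  k3 = f(0.165000, -2.058447) = 2.316137
  k4 = f(0.330000, -1.655675) = 1.835611
  w ← -2.420000 + (0.33/6)·(k1 + 2k2 + 2k3 + k4) = -1.673598
w(0.33) ≈ -1.6736

-1.6736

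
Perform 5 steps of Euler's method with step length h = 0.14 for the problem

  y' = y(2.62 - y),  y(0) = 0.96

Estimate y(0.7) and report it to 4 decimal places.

Euler: y_{n+1} = y_n + h·f(x_n, y_n).
x=0.000000, y=0.960000: f=1.593600 → y ← 0.960000 + 0.14·1.593600 = 1.183104
x=0.140000, y=1.183104: f=1.699997 → y ← 1.183104 + 0.14·1.699997 = 1.421104
x=0.280000, y=1.421104: f=1.703756 → y ← 1.421104 + 0.14·1.703756 = 1.659629
x=0.420000, y=1.659629: f=1.593859 → y ← 1.659629 + 0.14·1.593859 = 1.882770
x=0.560000, y=1.882770: f=1.388035 → y ← 1.882770 + 0.14·1.388035 = 2.077095
y(0.7) ≈ 2.0771

2.0771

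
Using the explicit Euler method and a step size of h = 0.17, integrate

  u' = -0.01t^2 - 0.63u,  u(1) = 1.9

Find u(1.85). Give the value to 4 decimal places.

Euler: u_{n+1} = u_n + h·f(t_n, u_n).
t=1.000000, u=1.900000: f=-1.207000 → u ← 1.900000 + 0.17·(-1.207000) = 1.694810
t=1.170000, u=1.694810: f=-1.081419 → u ← 1.694810 + 0.17·(-1.081419) = 1.510969
t=1.340000, u=1.510969: f=-0.969866 → u ← 1.510969 + 0.17·(-0.969866) = 1.346091
t=1.510000, u=1.346091: f=-0.870839 → u ← 1.346091 + 0.17·(-0.870839) = 1.198049
t=1.680000, u=1.198049: f=-0.782995 → u ← 1.198049 + 0.17·(-0.782995) = 1.064940
u(1.85) ≈ 1.0649

1.0649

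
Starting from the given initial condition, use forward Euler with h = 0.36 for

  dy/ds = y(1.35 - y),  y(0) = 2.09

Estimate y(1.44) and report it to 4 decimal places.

Euler: y_{n+1} = y_n + h·f(s_n, y_n).
s=0.000000, y=2.090000: f=-1.546600 → y ← 2.090000 + 0.36·(-1.546600) = 1.533224
s=0.360000, y=1.533224: f=-0.280923 → y ← 1.533224 + 0.36·(-0.280923) = 1.432092
s=0.720000, y=1.432092: f=-0.117563 → y ← 1.432092 + 0.36·(-0.117563) = 1.389769
s=1.080000, y=1.389769: f=-0.055270 → y ← 1.389769 + 0.36·(-0.055270) = 1.369872
y(1.44) ≈ 1.3699

1.3699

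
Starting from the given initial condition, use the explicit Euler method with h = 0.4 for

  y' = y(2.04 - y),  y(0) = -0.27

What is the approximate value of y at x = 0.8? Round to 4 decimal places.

-1.0513

Euler: y_{n+1} = y_n + h·f(x_n, y_n).
x=0.000000, y=-0.270000: f=-0.623700 → y ← -0.270000 + 0.4·(-0.623700) = -0.519480
x=0.400000, y=-0.519480: f=-1.329599 → y ← -0.519480 + 0.4·(-1.329599) = -1.051319
y(0.8) ≈ -1.0513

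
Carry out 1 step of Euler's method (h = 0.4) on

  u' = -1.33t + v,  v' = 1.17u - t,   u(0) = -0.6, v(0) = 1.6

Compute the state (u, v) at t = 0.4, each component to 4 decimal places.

Euler on (u,v): u_{n+1} = u_n + h·u', v_{n+1} = v_n + h·v'.
0.000000: (-0.600000, 1.600000); f=(1.600000, -0.702000) → (0.040000, 1.319200)
(u(0.4), v(0.4)) ≈ (0.0400, 1.3192)

0.0400, 1.3192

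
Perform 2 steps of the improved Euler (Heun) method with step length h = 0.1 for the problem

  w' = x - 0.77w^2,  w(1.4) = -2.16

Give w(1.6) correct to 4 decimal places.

-2.7646

Heun: k1 = f(x_n, w_n); k2 = f(x_n + h, w_n + h·k1); w_{n+1} = w_n + (h/2)·(k1 + k2).
x=1.400000, w=-2.160000:
  k1 = f(1.400000, -2.160000) = -2.192512
  k2 = f(1.500000, -2.379251) = -2.858844
  w ← -2.160000 + (0.1/2)·(-2.192512 + (-2.858844)) = -2.412568
x=1.500000, w=-2.412568:
  k1 = f(1.500000, -2.412568) = -2.981772
  k2 = f(1.600000, -2.710745) = -4.058067
  w ← -2.412568 + (0.1/2)·(-2.981772 + (-4.058067)) = -2.764560
w(1.6) ≈ -2.7646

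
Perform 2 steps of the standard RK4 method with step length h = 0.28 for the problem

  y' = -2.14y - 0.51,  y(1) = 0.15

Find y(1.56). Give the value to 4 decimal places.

RK4: k1 = f(x_n, y_n); k2 = f(x_n + h/2, y_n + (h/2)·k1); k3 = f(x_n + h/2, y_n + (h/2)·k2); k4 = f(x_n + h, y_n + h·k3); y_{n+1} = y_n + (h/6)·(k1 + 2k2 + 2k3 + k4).
x=1.000000, y=0.150000:
  k1 = f(1.000000, 0.150000) = -0.831000
  k2 = f(1.140000, 0.033660) = -0.582032
  k3 = f(1.140000, 0.068515) = -0.656623
  k4 = f(1.280000, -0.033854) = -0.437551
  y ← 0.150000 + (0.28/6)·(k1 + 2k2 + 2k3 + k4) = -0.024807
x=1.280000, y=-0.024807:
  k1 = f(1.280000, -0.024807) = -0.456913
  k2 = f(1.420000, -0.088775) = -0.320022
  k3 = f(1.420000, -0.069610) = -0.361035
  k4 = f(1.560000, -0.125897) = -0.240581
  y ← -0.024807 + (0.28/6)·(k1 + 2k2 + 2k3 + k4) = -0.120922
y(1.56) ≈ -0.1209

-0.1209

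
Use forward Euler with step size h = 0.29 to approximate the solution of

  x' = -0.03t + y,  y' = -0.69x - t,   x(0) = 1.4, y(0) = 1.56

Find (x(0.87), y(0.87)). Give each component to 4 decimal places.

Euler on (x,y): x_{n+1} = x_n + h·x', y_{n+1} = y_n + h·y'.
0.000000: (1.400000, 1.560000); f=(1.560000, -0.966000) → (1.852400, 1.279860)
0.290000: (1.852400, 1.279860); f=(1.271160, -1.568156) → (2.221036, 0.825095)
0.580000: (2.221036, 0.825095); f=(0.807695, -2.112515) → (2.455268, 0.212465)
(x(0.87), y(0.87)) ≈ (2.4553, 0.2125)

2.4553, 0.2125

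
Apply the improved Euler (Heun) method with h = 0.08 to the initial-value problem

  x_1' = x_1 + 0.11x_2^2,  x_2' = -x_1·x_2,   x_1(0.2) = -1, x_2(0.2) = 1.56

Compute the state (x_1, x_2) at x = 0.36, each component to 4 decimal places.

Heun on (x_1,x_2): k1 = f(x_n, state_n); k2 = f(x_n + h, state_n + h·k1); state_{n+1} = state_n + (h/2)·(k1 + k2).
0.200000: (-1.000000, 1.560000)
  k1 = (-0.732304, 1.560000)
  predictor → (-1.058584, 1.684800)
  k2 = (-0.746344, 1.783503)
  → (-1.059146, 1.693740)
0.280000: (-1.059146, 1.693740)
  k1 = (-0.743583, 1.793918)
  predictor → (-1.118633, 1.837254)
  k2 = (-0.747327, 2.055212)
  → (-1.118782, 1.847705)
(x_1(0.36), x_2(0.36)) ≈ (-1.1188, 1.8477)

-1.1188, 1.8477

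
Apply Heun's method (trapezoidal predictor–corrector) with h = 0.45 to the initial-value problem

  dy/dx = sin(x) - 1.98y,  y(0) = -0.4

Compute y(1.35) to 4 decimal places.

Heun: k1 = f(x_n, y_n); k2 = f(x_n + h, y_n + h·k1); y_{n+1} = y_n + (h/2)·(k1 + k2).
x=0.000000, y=-0.400000:
  k1 = f(0.000000, -0.400000) = 0.792000
  k2 = f(0.450000, -0.043600) = 0.521294
  y ← -0.400000 + (0.45/2)·(0.792000 + 0.521294) = -0.104509
x=0.450000, y=-0.104509:
  k1 = f(0.450000, -0.104509) = 0.641893
  k2 = f(0.900000, 0.184343) = 0.418328
  y ← -0.104509 + (0.45/2)·(0.641893 + 0.418328) = 0.134041
x=0.900000, y=0.134041:
  k1 = f(0.900000, 0.134041) = 0.517926
  k2 = f(1.350000, 0.367108) = 0.248850
  y ← 0.134041 + (0.45/2)·(0.517926 + 0.248850) = 0.306566
y(1.35) ≈ 0.3066

0.3066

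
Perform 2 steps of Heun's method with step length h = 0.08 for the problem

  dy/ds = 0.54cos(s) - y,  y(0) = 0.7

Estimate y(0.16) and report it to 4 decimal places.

0.6760

Heun: k1 = f(s_n, y_n); k2 = f(s_n + h, y_n + h·k1); y_{n+1} = y_n + (h/2)·(k1 + k2).
s=0.000000, y=0.700000:
  k1 = f(0.000000, 0.700000) = -0.160000
  k2 = f(0.080000, 0.687200) = -0.148927
  y ← 0.700000 + (0.08/2)·(-0.160000 + (-0.148927)) = 0.687643
s=0.080000, y=0.687643:
  k1 = f(0.080000, 0.687643) = -0.149370
  k2 = f(0.160000, 0.675693) = -0.142591
  y ← 0.687643 + (0.08/2)·(-0.149370 + (-0.142591)) = 0.675964
y(0.16) ≈ 0.6760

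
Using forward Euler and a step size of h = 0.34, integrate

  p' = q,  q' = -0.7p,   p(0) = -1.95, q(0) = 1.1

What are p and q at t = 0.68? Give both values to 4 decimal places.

Euler on (p,q): p_{n+1} = p_n + h·p', q_{n+1} = q_n + h·q'.
0.000000: (-1.950000, 1.100000); f=(1.100000, 1.365000) → (-1.576000, 1.564100)
0.340000: (-1.576000, 1.564100); f=(1.564100, 1.103200) → (-1.044206, 1.939188)
(p(0.68), q(0.68)) ≈ (-1.0442, 1.9392)

-1.0442, 1.9392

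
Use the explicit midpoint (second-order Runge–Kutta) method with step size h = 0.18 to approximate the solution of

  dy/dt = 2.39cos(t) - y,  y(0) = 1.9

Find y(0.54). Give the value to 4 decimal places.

2.0494

Midpoint: k1 = f(t_n, y_n); k2 = f(t_n + h/2, y_n + (h/2)·k1); y_{n+1} = y_n + h·k2.
t=0.000000, y=1.900000:
  k1 = f(0.000000, 1.900000) = 0.490000
  k2 = f(0.090000, 1.944100) = 0.436227
  y ← 1.900000 + 0.18·0.436227 = 1.978521
t=0.180000, y=1.978521:
  k1 = f(0.180000, 1.978521) = 0.372866
  k2 = f(0.270000, 2.012079) = 0.291334
  y ← 1.978521 + 0.18·0.291334 = 2.030961
t=0.360000, y=2.030961:
  k1 = f(0.360000, 2.030961) = 0.205832
  k2 = f(0.450000, 2.049486) = 0.102583
  y ← 2.030961 + 0.18·0.102583 = 2.049426
y(0.54) ≈ 2.0494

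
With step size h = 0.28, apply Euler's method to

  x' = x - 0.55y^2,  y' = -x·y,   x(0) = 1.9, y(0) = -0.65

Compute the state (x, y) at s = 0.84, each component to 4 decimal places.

3.8581, -0.0160

Euler on (x,y): x_{n+1} = x_n + h·x', y_{n+1} = y_n + h·y'.
0.000000: (1.900000, -0.650000); f=(1.667625, 1.235000) → (2.366935, -0.304200)
0.280000: (2.366935, -0.304200); f=(2.316039, 0.720022) → (3.015426, -0.102594)
0.560000: (3.015426, -0.102594); f=(3.009637, 0.309364) → (3.858124, -0.015972)
(x(0.84), y(0.84)) ≈ (3.8581, -0.0160)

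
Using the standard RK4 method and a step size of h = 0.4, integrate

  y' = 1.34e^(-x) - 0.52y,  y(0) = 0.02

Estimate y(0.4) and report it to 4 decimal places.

RK4: k1 = f(x_n, y_n); k2 = f(x_n + h/2, y_n + (h/2)·k1); k3 = f(x_n + h/2, y_n + (h/2)·k2); k4 = f(x_n + h, y_n + h·k3); y_{n+1} = y_n + (h/6)·(k1 + 2k2 + 2k3 + k4).
x=0.000000, y=0.020000:
  k1 = f(0.000000, 0.020000) = 1.329600
  k2 = f(0.200000, 0.285920) = 0.948421
  k3 = f(0.200000, 0.209684) = 0.988063
  k4 = f(0.400000, 0.415225) = 0.682312
  y ← 0.020000 + (0.4/6)·(k1 + 2k2 + 2k3 + k4) = 0.412325
y(0.4) ≈ 0.4123

0.4123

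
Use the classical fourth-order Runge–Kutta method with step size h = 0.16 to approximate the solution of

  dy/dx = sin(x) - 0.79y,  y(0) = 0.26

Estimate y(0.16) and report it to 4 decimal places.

0.2414

RK4: k1 = f(x_n, y_n); k2 = f(x_n + h/2, y_n + (h/2)·k1); k3 = f(x_n + h/2, y_n + (h/2)·k2); k4 = f(x_n + h, y_n + h·k3); y_{n+1} = y_n + (h/6)·(k1 + 2k2 + 2k3 + k4).
x=0.000000, y=0.260000:
  k1 = f(0.000000, 0.260000) = -0.205400
  k2 = f(0.080000, 0.243568) = -0.112504
  k3 = f(0.080000, 0.251000) = -0.118375
  k4 = f(0.160000, 0.241060) = -0.031119
  y ← 0.260000 + (0.16/6)·(k1 + 2k2 + 2k3 + k4) = 0.241379
y(0.16) ≈ 0.2414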